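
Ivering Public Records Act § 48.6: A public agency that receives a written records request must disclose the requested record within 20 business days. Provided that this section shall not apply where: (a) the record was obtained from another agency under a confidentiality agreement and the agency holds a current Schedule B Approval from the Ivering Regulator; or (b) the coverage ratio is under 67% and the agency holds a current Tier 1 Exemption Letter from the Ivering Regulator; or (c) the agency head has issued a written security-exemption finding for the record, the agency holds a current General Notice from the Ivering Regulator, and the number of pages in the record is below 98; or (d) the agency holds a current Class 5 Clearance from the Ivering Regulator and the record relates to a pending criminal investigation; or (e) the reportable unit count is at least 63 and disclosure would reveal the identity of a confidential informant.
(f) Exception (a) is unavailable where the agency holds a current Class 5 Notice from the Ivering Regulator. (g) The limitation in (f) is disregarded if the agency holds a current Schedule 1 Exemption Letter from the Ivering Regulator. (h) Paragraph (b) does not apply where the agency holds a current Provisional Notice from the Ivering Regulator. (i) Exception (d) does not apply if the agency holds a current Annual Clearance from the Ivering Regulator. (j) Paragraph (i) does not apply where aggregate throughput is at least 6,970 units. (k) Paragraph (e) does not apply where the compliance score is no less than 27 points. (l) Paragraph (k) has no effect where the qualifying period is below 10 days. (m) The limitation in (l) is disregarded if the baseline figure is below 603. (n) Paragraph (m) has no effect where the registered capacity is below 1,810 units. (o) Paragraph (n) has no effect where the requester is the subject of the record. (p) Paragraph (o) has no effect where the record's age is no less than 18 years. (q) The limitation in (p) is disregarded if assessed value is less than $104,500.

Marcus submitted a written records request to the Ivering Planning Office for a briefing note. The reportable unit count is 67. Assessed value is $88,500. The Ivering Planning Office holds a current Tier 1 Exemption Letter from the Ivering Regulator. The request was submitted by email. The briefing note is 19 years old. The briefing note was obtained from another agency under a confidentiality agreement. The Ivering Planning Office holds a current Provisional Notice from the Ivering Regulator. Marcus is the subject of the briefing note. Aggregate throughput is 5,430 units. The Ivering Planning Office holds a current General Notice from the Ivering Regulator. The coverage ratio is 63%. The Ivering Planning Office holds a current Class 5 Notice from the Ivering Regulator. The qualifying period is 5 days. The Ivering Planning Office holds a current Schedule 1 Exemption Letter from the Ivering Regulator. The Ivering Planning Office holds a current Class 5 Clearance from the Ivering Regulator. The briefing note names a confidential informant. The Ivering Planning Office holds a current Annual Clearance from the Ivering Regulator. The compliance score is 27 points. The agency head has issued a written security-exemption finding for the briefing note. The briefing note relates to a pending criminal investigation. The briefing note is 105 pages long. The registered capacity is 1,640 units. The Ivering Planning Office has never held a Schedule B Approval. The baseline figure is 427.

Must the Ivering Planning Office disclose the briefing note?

Yes — the Ivering Planning Office must disclose the briefing note.

Exception (a) does not apply: there is no Schedule B Approval in force.
Exception (b)'s conditions are all satisfied: the coverage ratio is 63%, under the 67% limit; a current Tier 1 Exemption Letter is held. But: (h) operates against (b): a current Provisional Notice is held. (b) is therefore removed.
Exception (c) requires that the number of pages in the record is below 98; but the number of pages in the record is 105, not below 98, so (c) is unavailable.
Exception (d) is satisfied on its face — a current Class 5 Clearance is held; the briefing note relates to a pending investigation. Turning to paragraphs (i)–(j): (i) is engaged — a current Annual Clearance is held. (j), which would lift (i), does not operate here — aggregate throughput is 5,430 units, short of 6,970 units. (d) is therefore removed.
Exception (e): the reportable unit count is 67, meeting the 63 threshold; the briefing note names a confidential informant — every condition holds. However, paragraphs (k)–(q) must be considered: (k) is triggered — the compliance score is 27 points, meeting the 27 points threshold. (l) would limit (k) — the qualifying period is 5 days, below the 10 days limit — but (m) sets (l) aside: (m) is triggered — the baseline figure is 427, below the 603 limit. (n) would limit (m) — the registered capacity is 1,640 units, below the 1,810 units limit — but (o) sets (n) aside: (o) operates against (n): Marcus is the subject of the briefing note. (p) is triggered (the record's age is 19 years, meeting the 18 years threshold), but is itself disapplied by (q): (q) applies — assessed value is $88,500, less than the $104,500 limit. So (e) is unavailable.
Every exception is unavailable, so the rule governs.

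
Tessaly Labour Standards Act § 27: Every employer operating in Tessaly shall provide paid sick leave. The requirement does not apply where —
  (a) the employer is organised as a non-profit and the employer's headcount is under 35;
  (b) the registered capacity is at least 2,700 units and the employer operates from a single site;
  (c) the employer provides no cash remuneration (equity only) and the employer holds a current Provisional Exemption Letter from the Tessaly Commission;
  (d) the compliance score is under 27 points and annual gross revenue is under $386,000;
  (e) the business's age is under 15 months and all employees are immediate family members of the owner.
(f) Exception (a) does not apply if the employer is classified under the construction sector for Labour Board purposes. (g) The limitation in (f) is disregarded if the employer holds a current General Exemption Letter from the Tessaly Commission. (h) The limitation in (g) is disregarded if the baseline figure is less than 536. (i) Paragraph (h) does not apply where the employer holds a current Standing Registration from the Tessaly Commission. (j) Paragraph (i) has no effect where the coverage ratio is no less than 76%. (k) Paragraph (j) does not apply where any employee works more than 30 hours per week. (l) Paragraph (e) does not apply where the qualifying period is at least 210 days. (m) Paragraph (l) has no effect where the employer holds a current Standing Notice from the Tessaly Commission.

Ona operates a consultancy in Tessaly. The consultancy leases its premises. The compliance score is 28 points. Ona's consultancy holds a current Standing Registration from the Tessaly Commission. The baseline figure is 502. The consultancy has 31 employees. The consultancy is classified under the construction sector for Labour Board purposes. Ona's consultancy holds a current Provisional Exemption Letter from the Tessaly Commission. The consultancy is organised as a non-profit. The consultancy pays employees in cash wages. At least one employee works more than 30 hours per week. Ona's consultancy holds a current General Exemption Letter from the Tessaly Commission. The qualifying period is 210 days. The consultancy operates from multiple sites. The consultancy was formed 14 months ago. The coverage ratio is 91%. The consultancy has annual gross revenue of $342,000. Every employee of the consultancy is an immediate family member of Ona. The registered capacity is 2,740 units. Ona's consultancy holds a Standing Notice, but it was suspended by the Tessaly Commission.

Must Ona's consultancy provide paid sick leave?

Exception (a): the employer is a non-profit; the employer's headcount is 31, under the 35 limit — every condition holds. Applying paragraphs (f)–(k): (f) would limit (a) — the consultancy is classified under the construction sector — but (g) sets (f) aside: (g) operates against (f): a current General Exemption Letter is held. (h) would limit (g) — the baseline figure is 502, less than the 536 limit — but (i) sets (h) aside: (i) operates against (h): a current Standing Registration is held. (j) would limit (i) — the coverage ratio is 91%, meeting the 76% threshold — but (k) sets (j) aside: (k) is triggered — at least one employee exceeds 30 hours/week. (a) remains available.
Exception (b) fails — the employer operates from multiple sites.
Exception (c) does not apply: employees are paid cash wages.
Exception (d) fails — the compliance score is 28 points, not under 27 points.
All of (e)'s requirements are met (the business's age is 14 months, under the 15 months limit; every employee is an immediate family member). But: (l) operates — the qualifying period is 210 days, meeting the 210 days threshold. (m) is not engaged (there is no Standing Notice in force), so (l) stands. So (e) is unavailable.

No — exception (a) applies; Ona's consultancy is not required to provide paid sick leave.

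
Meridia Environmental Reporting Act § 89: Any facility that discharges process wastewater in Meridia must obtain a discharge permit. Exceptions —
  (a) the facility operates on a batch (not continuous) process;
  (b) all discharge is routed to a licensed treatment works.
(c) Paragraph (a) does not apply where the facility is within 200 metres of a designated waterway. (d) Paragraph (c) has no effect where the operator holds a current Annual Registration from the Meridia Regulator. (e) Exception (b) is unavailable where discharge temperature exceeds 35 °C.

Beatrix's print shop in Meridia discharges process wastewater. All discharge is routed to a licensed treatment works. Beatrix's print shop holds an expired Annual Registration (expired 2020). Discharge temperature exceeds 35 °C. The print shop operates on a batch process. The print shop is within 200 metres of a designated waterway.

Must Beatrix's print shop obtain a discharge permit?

Yes — Beatrix's print shop must obtain a discharge permit.

Exception (a)'s conditions are all satisfied: the facility operates on a batch process. But: (c) operates against (a): the print shop is within 200 m of a designated waterway. (d) is not triggered (there is no Annual Registration in force), so (c) stands. So (a) is unavailable.
Exception (b): discharge is routed to a licensed treatment works — every condition holds. However, paragraph (e) must be considered: (e) is engaged — discharge temperature exceeds 35 °C. (b) is therefore removed.
No exception is made out. Beatrix's print shop falls within the general rule.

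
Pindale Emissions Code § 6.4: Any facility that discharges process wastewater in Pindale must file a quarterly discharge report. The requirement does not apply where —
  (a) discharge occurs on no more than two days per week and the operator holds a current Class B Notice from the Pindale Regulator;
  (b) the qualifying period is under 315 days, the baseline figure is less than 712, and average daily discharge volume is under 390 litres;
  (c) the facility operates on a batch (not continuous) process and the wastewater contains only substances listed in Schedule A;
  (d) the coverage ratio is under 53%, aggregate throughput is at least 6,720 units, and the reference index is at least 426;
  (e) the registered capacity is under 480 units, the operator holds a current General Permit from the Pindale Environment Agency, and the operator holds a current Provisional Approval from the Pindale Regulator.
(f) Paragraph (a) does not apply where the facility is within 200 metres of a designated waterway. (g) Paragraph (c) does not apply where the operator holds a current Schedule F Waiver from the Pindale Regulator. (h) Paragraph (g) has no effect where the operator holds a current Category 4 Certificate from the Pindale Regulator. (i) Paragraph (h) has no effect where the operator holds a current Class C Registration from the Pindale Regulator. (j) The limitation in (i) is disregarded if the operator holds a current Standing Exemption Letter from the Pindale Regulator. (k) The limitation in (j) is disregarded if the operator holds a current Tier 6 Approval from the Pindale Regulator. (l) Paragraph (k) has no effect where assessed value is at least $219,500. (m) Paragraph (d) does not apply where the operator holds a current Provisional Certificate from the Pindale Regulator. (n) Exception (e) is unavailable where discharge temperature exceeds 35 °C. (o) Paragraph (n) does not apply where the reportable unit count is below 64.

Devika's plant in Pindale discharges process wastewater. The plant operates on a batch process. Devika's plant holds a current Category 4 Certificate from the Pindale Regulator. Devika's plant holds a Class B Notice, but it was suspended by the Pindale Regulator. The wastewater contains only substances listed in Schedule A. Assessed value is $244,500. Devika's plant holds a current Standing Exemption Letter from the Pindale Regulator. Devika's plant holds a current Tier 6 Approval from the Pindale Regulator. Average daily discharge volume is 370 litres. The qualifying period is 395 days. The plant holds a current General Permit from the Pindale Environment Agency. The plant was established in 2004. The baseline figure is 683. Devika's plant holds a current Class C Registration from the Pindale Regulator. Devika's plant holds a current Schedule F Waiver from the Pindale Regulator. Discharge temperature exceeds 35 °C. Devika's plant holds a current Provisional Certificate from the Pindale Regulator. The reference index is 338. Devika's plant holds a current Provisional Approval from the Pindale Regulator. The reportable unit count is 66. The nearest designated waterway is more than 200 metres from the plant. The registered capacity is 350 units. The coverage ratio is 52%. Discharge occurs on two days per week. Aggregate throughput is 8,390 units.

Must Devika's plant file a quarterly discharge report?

Exception (a) does not apply: there is no Class B Notice in force.
Exception (b) does not apply: the qualifying period is 395 days, not under 315 days.
Exception (c) is satisfied on its face — the facility operates on a batch process; the wastewater is Schedule-A-only. As to paragraphs (g)–(l): (g) would limit (c) — a current Schedule F Waiver is held — but (h) sets (g) aside: (h) is engaged — a current Category 4 Certificate is held. (i) applies (a current Class C Registration is held), but is itself disapplied by (j): (j) operates against (i): a current Standing Exemption Letter is held. (k) operates (a current Tier 6 Approval is held), but is set aside by (l): (l) operates against (k): assessed value is $244,500, meeting the $219,500 threshold. Exception (c) stands.
Exception (d) fails — the reference index is 338, short of 426.
Exception (e)'s conditions are all satisfied: the registered capacity is 350 units, under the 480 units limit; a current General Permit is held; a current Provisional Approval is held. But applying paragraphs (n)–(o): (n) operates against (e): discharge temperature exceeds 35 °C. (o) does not operate here (the reportable unit count is 66, not below 64), so (n) stands. (e) is therefore removed.

No — exception (c) applies; Devika's plant is not required to file a quarterly discharge report.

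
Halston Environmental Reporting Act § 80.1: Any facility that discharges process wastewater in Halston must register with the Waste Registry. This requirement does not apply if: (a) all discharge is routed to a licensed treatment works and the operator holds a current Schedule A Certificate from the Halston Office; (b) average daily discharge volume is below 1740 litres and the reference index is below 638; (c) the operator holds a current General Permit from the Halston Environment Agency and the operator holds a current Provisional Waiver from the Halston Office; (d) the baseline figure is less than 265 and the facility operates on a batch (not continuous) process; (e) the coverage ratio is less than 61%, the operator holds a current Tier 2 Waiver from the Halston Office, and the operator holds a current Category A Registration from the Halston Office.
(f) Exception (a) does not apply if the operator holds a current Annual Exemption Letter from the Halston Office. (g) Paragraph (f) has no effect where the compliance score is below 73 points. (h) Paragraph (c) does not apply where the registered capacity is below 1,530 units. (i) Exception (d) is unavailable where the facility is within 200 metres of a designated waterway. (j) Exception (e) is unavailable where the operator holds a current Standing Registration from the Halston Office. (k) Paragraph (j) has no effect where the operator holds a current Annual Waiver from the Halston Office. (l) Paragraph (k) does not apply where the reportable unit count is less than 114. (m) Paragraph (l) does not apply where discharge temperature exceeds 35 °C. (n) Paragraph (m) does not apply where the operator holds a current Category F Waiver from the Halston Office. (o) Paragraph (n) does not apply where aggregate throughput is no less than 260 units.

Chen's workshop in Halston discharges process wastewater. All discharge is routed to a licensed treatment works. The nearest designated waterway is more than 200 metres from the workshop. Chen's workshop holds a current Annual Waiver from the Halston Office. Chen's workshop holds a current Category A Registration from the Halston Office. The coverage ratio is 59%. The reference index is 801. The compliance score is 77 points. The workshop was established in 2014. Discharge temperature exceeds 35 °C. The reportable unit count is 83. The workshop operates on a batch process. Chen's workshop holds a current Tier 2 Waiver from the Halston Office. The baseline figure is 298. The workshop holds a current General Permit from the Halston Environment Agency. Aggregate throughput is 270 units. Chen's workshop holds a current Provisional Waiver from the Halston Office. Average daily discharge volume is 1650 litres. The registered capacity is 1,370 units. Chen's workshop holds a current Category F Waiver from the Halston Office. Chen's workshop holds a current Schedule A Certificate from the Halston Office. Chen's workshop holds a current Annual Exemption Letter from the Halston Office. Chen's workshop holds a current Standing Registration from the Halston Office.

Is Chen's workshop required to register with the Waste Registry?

All of (a)'s requirements are met (discharge is routed to a licensed treatment works; a current Schedule A Certificate is held). Turning to paragraphs (f)–(g): (f) operates against (a): a current Annual Exemption Letter is held. (g), which would lift (f), is not engaged — the compliance score is 77 points, not below 73 points. So (a) is unavailable.
Exception (b) requires that the reference index is below 638; but the reference index is 801, not below 638, so (b) is unavailable.
Exception (c) is satisfied on its face — a current General Permit is held; a current Provisional Waiver is held. But applying paragraph (h): (h) operates — the registered capacity is 1,370 units, below the 1,530 units limit. Exception (c) does not apply.
Exception (d) fails — the baseline figure is 298, not less than 265.
Exception (e) is satisfied on its face — the coverage ratio is 59%, less than the 61% limit; a current Tier 2 Waiver is held; a current Category A Registration is held. Under paragraphs (j)–(o): (j) operates (a current Standing Registration is held), but is itself disapplied by (k): (k) applies — a current Annual Waiver is held. (l) would limit (k) — the reportable unit count is 83, less than the 114 limit — but (m) sets (l) aside: (m) applies — discharge temperature exceeds 35 °C. (n) would limit (m) — a current Category F Waiver is held — but (o) sets (n) aside: (o) operates against (n): aggregate throughput is 270 units, meeting the 260 units threshold. Exception (e) stands.

No — exception (e) applies; Chen's workshop is not required to register with the Waste Registry.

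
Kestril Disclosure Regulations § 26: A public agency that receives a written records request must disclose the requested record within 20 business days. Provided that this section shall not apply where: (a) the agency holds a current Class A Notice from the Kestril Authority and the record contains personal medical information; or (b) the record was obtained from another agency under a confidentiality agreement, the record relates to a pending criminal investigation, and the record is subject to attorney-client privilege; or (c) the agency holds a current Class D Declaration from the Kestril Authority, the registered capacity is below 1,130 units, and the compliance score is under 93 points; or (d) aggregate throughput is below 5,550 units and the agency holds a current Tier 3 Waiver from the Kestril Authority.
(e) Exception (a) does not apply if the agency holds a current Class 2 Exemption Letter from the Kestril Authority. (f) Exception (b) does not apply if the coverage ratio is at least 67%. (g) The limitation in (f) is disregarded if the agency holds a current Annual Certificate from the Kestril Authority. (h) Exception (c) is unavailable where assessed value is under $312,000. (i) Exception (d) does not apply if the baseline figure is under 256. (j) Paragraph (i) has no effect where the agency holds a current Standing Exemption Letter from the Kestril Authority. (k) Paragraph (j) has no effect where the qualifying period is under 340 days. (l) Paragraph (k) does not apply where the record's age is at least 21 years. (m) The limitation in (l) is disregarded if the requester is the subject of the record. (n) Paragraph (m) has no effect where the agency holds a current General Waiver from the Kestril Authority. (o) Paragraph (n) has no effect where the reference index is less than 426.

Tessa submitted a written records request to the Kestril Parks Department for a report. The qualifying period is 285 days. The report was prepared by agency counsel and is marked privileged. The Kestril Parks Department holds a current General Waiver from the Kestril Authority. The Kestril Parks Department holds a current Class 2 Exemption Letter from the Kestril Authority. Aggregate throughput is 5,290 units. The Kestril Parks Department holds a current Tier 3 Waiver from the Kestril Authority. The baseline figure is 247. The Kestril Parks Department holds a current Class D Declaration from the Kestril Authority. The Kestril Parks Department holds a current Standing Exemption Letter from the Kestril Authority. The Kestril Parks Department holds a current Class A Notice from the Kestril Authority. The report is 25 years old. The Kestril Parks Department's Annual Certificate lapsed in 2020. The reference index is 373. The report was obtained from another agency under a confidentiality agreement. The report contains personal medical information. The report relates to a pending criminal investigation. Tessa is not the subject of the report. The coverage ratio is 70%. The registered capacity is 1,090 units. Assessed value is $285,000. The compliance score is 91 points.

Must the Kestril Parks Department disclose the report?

No — exception (d) applies; the Kestril Parks Department is not required to disclose the report.

Exception (a)'s conditions are all satisfied: a current Class A Notice is held; the report contains personal medical information. But applying paragraph (e): (e) operates against (a): a current Class 2 Exemption Letter is held. (a) is therefore removed.
Exception (b)'s conditions are all satisfied: the report was obtained under a confidentiality agreement; the report relates to a pending investigation; the report is privileged. But: (f) operates against (b): the coverage ratio is 70%, meeting the 67% threshold. (g), which would lift (f), is not engaged — there is no Annual Certificate in force. (b) is therefore removed.
All of (c)'s requirements are met (a current Class D Declaration is held; the registered capacity is 1,090 units, below the 1,130 units limit; the compliance score is 91 points, under the 93 points limit). But: (h) is engaged — assessed value is $285,000, under the $312,000 limit. (c) is therefore removed.
Exception (d): aggregate throughput is 5,290 units, below the 5,550 units limit; a current Tier 3 Waiver is held — every condition holds. Considering the limiting provisions: (i) would limit (d) — the baseline figure is 247, under the 256 limit — but (j) sets (i) aside: (j) operates against (i): a current Standing Exemption Letter is held. (k) would limit (j) — the qualifying period is 285 days, under the 340 days limit — but (l) sets (k) aside: (l) operates against (k): the record's age is 25 years, meeting the 21 years threshold. (m), which would lift (l), does not operate here — Tessa is not the subject of the report. (d) remains available.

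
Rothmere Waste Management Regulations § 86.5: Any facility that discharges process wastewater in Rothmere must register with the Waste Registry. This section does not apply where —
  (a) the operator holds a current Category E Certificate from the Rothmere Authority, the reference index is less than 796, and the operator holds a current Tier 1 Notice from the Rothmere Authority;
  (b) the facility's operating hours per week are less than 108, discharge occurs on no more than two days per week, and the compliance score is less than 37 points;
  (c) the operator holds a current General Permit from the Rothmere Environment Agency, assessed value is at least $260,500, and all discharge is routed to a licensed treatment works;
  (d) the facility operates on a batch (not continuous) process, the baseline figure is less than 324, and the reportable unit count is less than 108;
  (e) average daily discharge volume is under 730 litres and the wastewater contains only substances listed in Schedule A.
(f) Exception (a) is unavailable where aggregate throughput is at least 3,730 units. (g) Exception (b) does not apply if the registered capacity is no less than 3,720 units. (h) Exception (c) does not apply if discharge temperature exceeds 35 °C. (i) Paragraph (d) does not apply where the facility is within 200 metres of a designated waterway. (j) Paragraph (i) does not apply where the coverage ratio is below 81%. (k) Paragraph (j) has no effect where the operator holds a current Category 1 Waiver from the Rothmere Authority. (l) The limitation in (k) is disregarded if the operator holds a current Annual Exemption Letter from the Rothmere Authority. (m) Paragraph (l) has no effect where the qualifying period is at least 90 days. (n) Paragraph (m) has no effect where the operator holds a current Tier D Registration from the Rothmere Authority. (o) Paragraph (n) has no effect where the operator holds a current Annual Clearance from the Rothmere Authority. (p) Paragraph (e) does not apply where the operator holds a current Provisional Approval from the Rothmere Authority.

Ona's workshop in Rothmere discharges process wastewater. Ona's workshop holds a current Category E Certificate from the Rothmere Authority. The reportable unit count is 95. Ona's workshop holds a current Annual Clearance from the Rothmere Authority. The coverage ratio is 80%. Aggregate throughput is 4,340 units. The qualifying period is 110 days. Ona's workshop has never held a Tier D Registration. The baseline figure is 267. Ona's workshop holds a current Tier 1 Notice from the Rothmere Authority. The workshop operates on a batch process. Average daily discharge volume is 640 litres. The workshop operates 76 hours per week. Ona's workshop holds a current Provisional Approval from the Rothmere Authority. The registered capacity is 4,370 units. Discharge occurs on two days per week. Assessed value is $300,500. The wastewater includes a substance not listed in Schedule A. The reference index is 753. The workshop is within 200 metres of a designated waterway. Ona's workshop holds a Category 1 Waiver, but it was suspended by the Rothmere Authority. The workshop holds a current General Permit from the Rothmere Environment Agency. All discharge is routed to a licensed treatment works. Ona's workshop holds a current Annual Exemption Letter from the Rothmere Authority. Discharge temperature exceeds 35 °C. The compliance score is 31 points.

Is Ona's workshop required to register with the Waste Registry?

Exception (a): a current Category E Certificate is held; the reference index is 753, less than the 796 limit; a current Tier 1 Notice is held — every condition holds. However, paragraph (f) must be considered: (f) applies — aggregate throughput is 4,340 units, meeting the 3,730 units threshold. Exception (a) does not apply.
All of (b)'s requirements are met (the facility's operating hours per week are 76, less than the 108 limit; discharge occurs on no more than two days per week; the compliance score is 31 points, less than the 37 points limit). However, paragraph (g) must be considered: (g) operates — the registered capacity is 4,370 units, meeting the 3,720 units threshold. (b) is therefore removed.
Exception (c)'s conditions are all satisfied: a current General Permit is held; assessed value is $300,500, meeting the $260,500 threshold; discharge is routed to a licensed treatment works. Turning to paragraph (h): (h) is triggered — discharge temperature exceeds 35 °C. So (c) is unavailable.
Exception (d)'s conditions are all satisfied: the facility operates on a batch process; the baseline figure is 267, less than the 324 limit; the reportable unit count is 95, less than the 108 limit. Considering the limiting provisions: (i) would limit (d) — the workshop is within 200 m of a designated waterway — but (j) sets (i) aside: (j) operates against (i): the coverage ratio is 80%, below the 81% limit. (k) is not engaged (there is no Category 1 Waiver in force), so (j) stands. So (d) applies.
Exception (e) does not apply: the wastewater includes a non-Schedule-A substance.

No — exception (d) applies; Ona's workshop is not required to register with the Waste Registry.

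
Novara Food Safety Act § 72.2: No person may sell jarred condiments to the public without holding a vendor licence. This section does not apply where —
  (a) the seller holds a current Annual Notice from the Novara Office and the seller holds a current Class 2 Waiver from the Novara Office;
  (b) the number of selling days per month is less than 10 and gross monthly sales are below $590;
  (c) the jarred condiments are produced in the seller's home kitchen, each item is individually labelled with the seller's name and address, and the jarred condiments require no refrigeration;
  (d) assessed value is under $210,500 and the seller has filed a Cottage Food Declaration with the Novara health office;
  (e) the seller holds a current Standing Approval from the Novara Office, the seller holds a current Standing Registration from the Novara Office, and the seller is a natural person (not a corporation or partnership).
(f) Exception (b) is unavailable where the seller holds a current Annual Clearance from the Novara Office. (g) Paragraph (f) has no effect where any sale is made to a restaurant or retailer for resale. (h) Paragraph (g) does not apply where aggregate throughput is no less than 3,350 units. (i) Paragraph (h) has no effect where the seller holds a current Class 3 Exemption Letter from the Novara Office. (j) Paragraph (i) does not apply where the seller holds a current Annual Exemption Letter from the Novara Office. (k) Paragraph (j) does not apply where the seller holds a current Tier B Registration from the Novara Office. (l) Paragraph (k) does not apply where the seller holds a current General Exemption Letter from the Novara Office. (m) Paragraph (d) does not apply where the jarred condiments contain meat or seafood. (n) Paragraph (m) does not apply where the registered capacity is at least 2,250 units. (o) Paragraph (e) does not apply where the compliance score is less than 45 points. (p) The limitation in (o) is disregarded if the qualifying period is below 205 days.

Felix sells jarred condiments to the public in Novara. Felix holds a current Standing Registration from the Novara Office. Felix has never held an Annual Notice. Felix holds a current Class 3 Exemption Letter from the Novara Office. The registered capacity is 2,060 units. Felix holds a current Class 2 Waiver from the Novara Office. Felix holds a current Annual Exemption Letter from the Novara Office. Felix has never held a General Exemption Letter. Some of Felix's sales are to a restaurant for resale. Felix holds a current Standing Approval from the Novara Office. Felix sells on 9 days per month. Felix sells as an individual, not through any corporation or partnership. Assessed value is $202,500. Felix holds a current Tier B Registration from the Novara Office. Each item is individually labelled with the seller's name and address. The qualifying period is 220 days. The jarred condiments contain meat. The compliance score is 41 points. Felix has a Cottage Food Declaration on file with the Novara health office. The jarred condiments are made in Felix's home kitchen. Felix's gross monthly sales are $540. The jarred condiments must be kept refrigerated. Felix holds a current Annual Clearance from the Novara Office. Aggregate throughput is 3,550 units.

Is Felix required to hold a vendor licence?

Exception (a) does not apply: the Annual Notice is not current.
Exception (b) is satisfied on its face — the number of selling days per month is 9, less than the 10 limit; gross monthly sales are $540, below the $590 limit. As to paragraphs (f)–(l): (f) would limit (b) — a current Annual Clearance is held — but (g) sets (f) aside: (g) operates against (f): some sales are to a restaurant for resale. (h) would limit (g) — aggregate throughput is 3,550 units, meeting the 3,350 units threshold — but (i) sets (h) aside: (i) is engaged — a current Class 3 Exemption Letter is held. (j) would limit (i) — a current Annual Exemption Letter is held — but (k) sets (j) aside: (k) operates — a current Tier B Registration is held. (l), which would lift (k), is not engaged — there is no General Exemption Letter in force. (b) remains available.
Exception (c) requires that the jarred condiments require no refrigeration; but the jarred condiments require refrigeration, so (c) is unavailable.
Exception (d): assessed value is $202,500, under the $210,500 limit; a Cottage Food Declaration is on file — every condition holds. But applying paragraphs (m)–(n): (m) operates against (d): the jarred condiments contain meat. (n), which would lift (m), is not triggered — the registered capacity is 2,060 units, short of 2,250 units. Exception (d) does not apply.
Exception (e): a current Standing Approval is held; a current Standing Registration is held; the seller is a natural person — every condition holds. However, paragraphs (o)–(p) must be considered: (o) operates against (e): the compliance score is 41 points, less than the 45 points limit. (p), which would lift (o), is not engaged — the qualifying period is 220 days, not below 205 days. (e) is therefore removed.

No — exception (b) applies; Felix is not required to hold a vendor licence.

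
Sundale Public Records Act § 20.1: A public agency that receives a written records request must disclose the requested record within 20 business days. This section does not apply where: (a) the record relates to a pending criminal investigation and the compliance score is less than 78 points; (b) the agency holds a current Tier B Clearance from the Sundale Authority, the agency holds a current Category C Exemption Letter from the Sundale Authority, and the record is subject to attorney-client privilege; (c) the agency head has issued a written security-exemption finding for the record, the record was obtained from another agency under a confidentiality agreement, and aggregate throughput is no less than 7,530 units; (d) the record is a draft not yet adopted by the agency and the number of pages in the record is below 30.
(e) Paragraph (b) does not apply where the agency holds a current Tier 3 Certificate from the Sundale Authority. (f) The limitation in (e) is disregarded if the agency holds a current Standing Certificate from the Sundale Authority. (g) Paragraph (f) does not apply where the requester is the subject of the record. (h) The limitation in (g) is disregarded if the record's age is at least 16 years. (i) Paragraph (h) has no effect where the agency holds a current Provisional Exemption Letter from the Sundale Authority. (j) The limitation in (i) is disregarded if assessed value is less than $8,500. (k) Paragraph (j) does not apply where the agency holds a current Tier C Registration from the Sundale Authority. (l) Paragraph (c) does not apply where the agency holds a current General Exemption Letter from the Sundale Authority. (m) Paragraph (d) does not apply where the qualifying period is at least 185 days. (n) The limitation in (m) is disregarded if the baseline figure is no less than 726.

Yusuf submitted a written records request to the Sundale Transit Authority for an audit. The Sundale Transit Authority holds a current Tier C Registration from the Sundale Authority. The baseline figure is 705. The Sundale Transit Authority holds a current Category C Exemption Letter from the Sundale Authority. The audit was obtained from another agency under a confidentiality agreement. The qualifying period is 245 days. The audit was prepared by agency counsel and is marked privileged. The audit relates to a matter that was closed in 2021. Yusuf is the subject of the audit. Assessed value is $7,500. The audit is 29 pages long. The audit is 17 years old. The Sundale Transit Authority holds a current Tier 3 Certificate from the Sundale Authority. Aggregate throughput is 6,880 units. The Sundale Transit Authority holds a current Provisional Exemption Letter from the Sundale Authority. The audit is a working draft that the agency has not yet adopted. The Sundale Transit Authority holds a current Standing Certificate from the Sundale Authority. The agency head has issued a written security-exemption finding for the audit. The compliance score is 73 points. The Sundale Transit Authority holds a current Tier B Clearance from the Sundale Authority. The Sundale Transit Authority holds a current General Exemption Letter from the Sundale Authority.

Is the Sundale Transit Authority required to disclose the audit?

Yes — the Sundale Transit Authority must disclose the audit.

Exception (a) requires that the record relates to a pending criminal investigation; but the audit relates to a closed matter, so (a) is unavailable.
All of (b)'s requirements are met (a current Tier B Clearance is held; a current Category C Exemption Letter is held; the audit is privileged). But: (e) operates — a current Tier 3 Certificate is held. (f) is triggered (a current Standing Certificate is held), but is itself disapplied by (g): (g) is triggered — Yusuf is the subject of the audit. (h) would limit (g) — the record's age is 17 years, meeting the 16 years threshold — but (i) sets (h) aside: (i) operates against (h): a current Provisional Exemption Letter is held. (j) would limit (i) — assessed value is $7,500, less than the $8,500 limit — but (k) sets (j) aside: (k) is engaged — a current Tier C Registration is held. Exception (b) does not apply.
Exception (c) requires that aggregate throughput is no less than 7,530 units; but aggregate throughput is 6,880 units, short of 7,530 units, so (c) is unavailable.
Exception (d)'s conditions are all satisfied: the audit is an unadopted draft; the number of pages in the record is 29, below the 30 limit. But applying paragraphs (m)–(n): (m) operates against (d): the qualifying period is 245 days, meeting the 185 days threshold. (n), which would lift (m), is inapplicable — the baseline figure is 705, short of 726. Exception (d) does not apply.
Every exception is unavailable, so the rule governs.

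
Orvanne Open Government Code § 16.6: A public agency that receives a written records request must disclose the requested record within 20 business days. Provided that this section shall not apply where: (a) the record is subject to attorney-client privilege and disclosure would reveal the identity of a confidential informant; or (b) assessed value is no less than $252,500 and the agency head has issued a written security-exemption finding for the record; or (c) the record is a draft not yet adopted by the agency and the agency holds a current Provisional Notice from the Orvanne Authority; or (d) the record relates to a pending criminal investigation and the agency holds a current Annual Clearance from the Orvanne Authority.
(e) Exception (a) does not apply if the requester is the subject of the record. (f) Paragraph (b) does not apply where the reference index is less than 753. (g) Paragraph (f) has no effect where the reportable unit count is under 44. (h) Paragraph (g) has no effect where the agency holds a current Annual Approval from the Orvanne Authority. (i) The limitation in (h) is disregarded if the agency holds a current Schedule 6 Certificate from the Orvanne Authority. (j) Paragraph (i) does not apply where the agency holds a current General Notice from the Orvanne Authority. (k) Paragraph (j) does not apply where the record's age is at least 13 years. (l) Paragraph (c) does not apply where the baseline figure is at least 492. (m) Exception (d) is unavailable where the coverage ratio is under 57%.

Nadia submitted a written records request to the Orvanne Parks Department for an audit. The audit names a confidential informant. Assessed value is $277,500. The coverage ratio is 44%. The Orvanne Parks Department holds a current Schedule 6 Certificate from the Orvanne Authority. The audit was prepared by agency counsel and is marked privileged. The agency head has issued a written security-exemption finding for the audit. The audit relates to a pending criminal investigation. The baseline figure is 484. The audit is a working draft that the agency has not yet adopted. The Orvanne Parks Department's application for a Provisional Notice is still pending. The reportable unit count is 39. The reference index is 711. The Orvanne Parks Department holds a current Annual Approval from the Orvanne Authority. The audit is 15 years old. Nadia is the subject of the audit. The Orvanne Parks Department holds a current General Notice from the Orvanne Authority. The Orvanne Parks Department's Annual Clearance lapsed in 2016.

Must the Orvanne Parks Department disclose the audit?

Exception (a)'s conditions are all satisfied: the audit is privileged; the audit names a confidential informant. Turning to paragraph (e): (e) is triggered — Nadia is the subject of the audit. Exception (a) does not apply.
Exception (b)'s conditions are all satisfied: assessed value is $277,500, meeting the $252,500 threshold; a written security-exemption finding has been issued. As to paragraphs (f)–(k): (f) is engaged (the reference index is 711, less than the 753 limit), but is overridden by (g): (g) is engaged — the reportable unit count is 39, under the 44 limit. (h) would limit (g) — a current Annual Approval is held — but (i) sets (h) aside: (i) is triggered — a current Schedule 6 Certificate is held. (j) would limit (i) — a current General Notice is held — but (k) sets (j) aside: (k) is triggered — the record's age is 15 years, meeting the 13 years threshold. (b) remains available.
Exception (c) fails — the Provisional Notice is not current.
Exception (d) does not apply: no current Annual Clearance is held.

No — exception (b) applies; the Orvanne Parks Department is not required to disclose the audit.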